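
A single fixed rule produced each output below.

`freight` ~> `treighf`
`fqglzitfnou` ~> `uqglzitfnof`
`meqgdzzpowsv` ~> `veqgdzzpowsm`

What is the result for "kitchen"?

Each output is the input with this applied: swap the first and last characters.
Applying that to "kitchen" gives "nitchek".

nitchek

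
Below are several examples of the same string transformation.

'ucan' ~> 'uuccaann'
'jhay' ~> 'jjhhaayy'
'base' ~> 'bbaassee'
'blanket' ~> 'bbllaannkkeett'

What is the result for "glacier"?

ggllaacciieerr

Each output is the input with this applied: double every character.
On "glacier" that produces "ggllaacciieerr".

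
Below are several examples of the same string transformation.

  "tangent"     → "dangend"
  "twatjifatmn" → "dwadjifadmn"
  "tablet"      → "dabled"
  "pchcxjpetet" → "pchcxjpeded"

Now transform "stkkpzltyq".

sdkkpzldyq

Looking at the pairs, the operation is to replace every "t" with "d".
Applying that to "stkkpzltyq" gives "sdkkpzldyq".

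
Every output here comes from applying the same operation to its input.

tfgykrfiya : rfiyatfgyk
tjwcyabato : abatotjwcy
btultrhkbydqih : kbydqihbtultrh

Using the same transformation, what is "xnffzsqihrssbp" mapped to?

The transformation: swap the front and back halves of the string.
So "xnffzsqihrssbp" becomes "ihrssbpxnffzsq".

ihrssbpxnffzsq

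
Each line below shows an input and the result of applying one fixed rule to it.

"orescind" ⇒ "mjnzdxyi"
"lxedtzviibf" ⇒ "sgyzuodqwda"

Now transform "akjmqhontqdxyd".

The transformation: shift every letter 5 places backward in the alphabet (wrapping around), then swap each adjacent pair of characters (1↔2, 3↔4, ...).
Starting from "akjmqhontqdxyd": after the first operation, "vfehlcjiolysty"; after the second, "fvheclijlosyyt".

fvheclijlosyyt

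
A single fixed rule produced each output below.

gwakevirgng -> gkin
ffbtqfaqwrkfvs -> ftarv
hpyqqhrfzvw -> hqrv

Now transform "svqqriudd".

squ

Rule — keep one character in every 3, starting at position 1 (positions 1st, 4th, 7th, ...).
For "svqqriudd" the result is "squ".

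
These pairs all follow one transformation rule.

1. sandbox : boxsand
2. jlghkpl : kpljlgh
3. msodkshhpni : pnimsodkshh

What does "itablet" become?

In each case the input is transformed by: move the last 3 characters to the front (rotate right by 3).
Applying that to "itablet" gives "letitab".

letitab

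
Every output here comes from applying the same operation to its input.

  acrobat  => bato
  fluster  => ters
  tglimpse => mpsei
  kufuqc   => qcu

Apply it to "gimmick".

Each output is the input with this applied: delete the first 3 characters, then move the first character to the end.
On "gimmick": the first step gives "mick", and the second then gives "ickm".

ickm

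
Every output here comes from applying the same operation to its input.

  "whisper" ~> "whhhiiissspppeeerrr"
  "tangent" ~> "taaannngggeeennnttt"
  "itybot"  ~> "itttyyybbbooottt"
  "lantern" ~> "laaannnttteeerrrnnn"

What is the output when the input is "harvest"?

haaarrrvvveeesssttt

The pattern: repeat every character 3 times, then delete the first 2 characters.
"harvest" → "hhhaaarrrvvveeesssttt" → "haaarrrvvveeesssttt".
(Check on "lantern": → "lllaaannnttteeerrrnnn" → "laaannnttteeerrrnnn" ✓)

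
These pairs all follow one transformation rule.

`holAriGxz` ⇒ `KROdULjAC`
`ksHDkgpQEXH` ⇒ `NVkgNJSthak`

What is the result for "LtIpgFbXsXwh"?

The transformation: flip the case of every letter, then shift every letter 3 places forward in the alphabet (wrapping around).
On "LtIpgFbXsXwh": the first step gives "lTiPGfBxSxWH", and the second then gives "oWlSJiEaVaZK".

oWlSJiEaVaZK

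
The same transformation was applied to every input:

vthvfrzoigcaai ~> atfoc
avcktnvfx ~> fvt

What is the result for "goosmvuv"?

uom

In each case the input is transformed by: move the last 3 characters to the front (rotate right by 3), then keep one character in every 3, starting at position 2 (positions 2nd, 5th, 8th, ...).
Working it through for "goosmvuv": intermediate "vuvgoosm", final "uom".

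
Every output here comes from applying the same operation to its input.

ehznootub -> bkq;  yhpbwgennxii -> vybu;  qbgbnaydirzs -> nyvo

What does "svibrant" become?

pyk

The rule is to shift every letter 3 places backward in the alphabet (wrapping around), then keep one character in every 3, starting at position 1 (positions 1st, 4th, 7th, ...).
For "svibrant", step one produces "psfyoxkq"; step two turns that into "pyk".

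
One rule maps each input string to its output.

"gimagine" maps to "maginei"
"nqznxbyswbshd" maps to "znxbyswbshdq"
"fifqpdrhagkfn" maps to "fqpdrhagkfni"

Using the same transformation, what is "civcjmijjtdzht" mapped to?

The pattern: delete the first character, then move the first character to the end.
Applying that to "civcjmijjtdzht" gives "vcjmijjtdzhti".

vcjmijjtdzhti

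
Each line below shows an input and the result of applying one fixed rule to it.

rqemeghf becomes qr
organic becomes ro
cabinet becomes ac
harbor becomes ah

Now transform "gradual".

rg

The rule is to reverse the string, then keep only the last 2 characters.
"gradual" → "rg".
(Check on "rqemeghf": → "fhgemeqr" → "qr" ✓)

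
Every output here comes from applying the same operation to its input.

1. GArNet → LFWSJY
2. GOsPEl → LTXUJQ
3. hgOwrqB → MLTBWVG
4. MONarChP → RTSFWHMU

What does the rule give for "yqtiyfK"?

DVYNDKP

Each output is the input with this applied: shift every letter 5 places forward in the alphabet (wrapping around), then convert every letter to uppercase.
For "yqtiyfK", step one produces "dvyndkP"; step two turns that into "DVYNDKP".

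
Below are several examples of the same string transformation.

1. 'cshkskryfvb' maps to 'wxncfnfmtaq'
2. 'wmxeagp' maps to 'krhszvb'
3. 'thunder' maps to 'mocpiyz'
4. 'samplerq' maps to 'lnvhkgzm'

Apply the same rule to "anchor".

mvixcj

Rule — shift every letter 5 places backward in the alphabet (wrapping around), then move the last character to the front.
Applying that to "anchor" gives "mvixcj".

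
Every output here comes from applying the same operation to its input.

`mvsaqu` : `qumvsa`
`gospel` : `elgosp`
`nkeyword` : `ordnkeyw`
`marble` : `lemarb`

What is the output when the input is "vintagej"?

gejvinta

In each case the input is transformed by: swap the front and back halves of the string, then move the first character to the end.
Starting from "vintagej": after the first operation, "agejvint"; after the second, "gejvinta".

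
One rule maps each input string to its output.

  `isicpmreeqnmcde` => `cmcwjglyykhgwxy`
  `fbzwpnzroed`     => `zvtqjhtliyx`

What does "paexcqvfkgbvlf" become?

The rule is to shift every letter 6 places backward in the alphabet (wrapping around).
Applying that to "paexcqvfkgbvlf" gives "juyrwkpzeavpfz".

juyrwkpzeavpfz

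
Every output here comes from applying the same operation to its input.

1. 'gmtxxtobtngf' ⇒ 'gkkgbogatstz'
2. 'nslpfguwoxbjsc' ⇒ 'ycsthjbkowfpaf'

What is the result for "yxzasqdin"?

In each case the input is transformed by: shift every letter 13 places forward in the alphabet (wrapping around) — i.e. ROT13, then move the first 2 characters to the end (rotate left by 2).
Doing the same to "yxzasqdin": "mnfdqvalk".

mnfdqvalk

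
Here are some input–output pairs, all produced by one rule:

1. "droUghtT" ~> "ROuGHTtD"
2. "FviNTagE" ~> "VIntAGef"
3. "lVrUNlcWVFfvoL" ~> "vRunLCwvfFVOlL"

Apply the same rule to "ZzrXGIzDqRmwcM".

ZRxgiZdQrMWCmz

The rule is to move the first character to the end, then flip the case of every letter.
Applying that to "ZzrXGIzDqRmwcM" gives "ZRxgiZdQrMWCmz".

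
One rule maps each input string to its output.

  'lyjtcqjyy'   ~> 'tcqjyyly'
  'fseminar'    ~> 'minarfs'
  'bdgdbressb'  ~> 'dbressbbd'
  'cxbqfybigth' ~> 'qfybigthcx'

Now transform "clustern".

sterncl

What's happening: move the first 2 characters to the end (rotate left by 2), then delete the first character.
Working it through for "clustern": intermediate "usterncl", final "sterncl".
(Check on "lyjtcqjyy": → "jtcqjyyly" → "tcqjyyly" ✓)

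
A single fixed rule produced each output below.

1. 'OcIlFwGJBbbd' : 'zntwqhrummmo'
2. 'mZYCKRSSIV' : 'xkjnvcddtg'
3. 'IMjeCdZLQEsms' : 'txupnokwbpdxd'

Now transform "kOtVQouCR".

vzegbzfnc

The pattern: shift every letter 11 places forward in the alphabet (wrapping around), then convert every letter to lowercase.
Starting from "kOtVQouCR": after the first operation, "vZeGBzfNC"; after the second, "vzegbzfnc".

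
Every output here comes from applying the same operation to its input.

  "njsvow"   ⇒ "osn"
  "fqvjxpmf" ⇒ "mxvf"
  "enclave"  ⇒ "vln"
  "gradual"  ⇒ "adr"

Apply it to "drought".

hur

Looking at the pairs, the operation is to reverse the string, then keep every other character starting from the second (positions 2nd, 4th, 6th, ...).
Working it through for "drought": intermediate "thguord", final "hur".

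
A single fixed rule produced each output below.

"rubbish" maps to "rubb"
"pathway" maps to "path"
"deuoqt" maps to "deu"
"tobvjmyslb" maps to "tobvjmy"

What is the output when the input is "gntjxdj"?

Looking at the pairs, the operation is to delete the last 3 characters.
"gntjxdj" → "gntj".

gntj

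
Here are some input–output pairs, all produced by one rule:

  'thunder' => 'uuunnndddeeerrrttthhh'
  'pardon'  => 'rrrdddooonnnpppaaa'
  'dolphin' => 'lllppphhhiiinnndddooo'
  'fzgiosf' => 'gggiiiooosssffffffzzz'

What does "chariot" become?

aaarrriiioootttccchhh

The transformation: move the first 2 characters to the end (rotate left by 2), then repeat every character 3 times.
So "chariot" becomes "aaarrriiioootttccchhh".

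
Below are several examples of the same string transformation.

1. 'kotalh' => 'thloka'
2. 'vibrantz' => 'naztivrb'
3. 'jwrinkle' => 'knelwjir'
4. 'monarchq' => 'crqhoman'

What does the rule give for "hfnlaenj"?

eajnfhln

The transformation: swap each adjacent pair of characters (1↔2, 3↔4, ...), then swap the front and back halves of the string.
For "hfnlaenj", step one produces "fhlneajn"; step two turns that into "eajnfhln".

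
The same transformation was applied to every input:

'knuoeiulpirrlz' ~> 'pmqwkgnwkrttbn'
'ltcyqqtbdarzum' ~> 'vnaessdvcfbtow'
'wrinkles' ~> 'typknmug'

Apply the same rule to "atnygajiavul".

vcapciklxcnw

Rule — swap each adjacent pair of characters (1↔2, 3↔4, ...), then shift every letter 2 places forward in the alphabet (wrapping around).
For "atnygajiavul", step one produces "taynagijvalu"; step two turns that into "vcapciklxcnw".
(Check on "wrinkles": → "rwnilkse" → "typknmug" ✓)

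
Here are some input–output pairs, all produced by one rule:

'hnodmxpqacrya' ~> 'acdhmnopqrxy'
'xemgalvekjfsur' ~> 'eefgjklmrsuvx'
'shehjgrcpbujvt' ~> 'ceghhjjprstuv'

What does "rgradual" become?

Each output is the input with this applied: sort the characters into alphabetical order, then delete the first character.
Applying both steps to "rgradual": "aadglrru", then "adglrru".
(Check on "shehjgrcpbujvt": → "bceghhjjprstuv" → "ceghhjjprstuv" ✓)

adglrru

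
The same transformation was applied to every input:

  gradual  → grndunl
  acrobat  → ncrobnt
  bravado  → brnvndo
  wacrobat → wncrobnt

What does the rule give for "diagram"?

dingrnm

The rule is to replace every "a" with "n".
So "diagram" becomes "dingrnm".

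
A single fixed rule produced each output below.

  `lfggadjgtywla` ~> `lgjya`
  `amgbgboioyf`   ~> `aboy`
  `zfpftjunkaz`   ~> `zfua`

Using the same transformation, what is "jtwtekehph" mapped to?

jteh

Looking at the pairs, the operation is to keep one character in every 3, starting at position 1 (positions 1st, 4th, 7th, ...).
On "jtwtekehph" that produces "jteh".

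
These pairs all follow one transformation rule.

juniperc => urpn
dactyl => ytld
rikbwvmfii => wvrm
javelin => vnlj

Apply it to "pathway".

ywtp

Rule — sort the characters into reverse alphabetical order, then keep only the first 4 characters.
For "pathway", step one produces "ywtphaa"; step two turns that into "ywtp".
(Check on "javelin": → "vnljiea" → "vnlj" ✓)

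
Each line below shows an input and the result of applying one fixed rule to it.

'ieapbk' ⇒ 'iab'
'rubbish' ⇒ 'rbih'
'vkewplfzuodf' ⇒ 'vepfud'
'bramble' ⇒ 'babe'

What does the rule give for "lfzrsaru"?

lzsr

The rule is to keep every other character starting from the first (positions 1st, 3rd, 5th, ...).
So "lfzrsaru" becomes "lzsr".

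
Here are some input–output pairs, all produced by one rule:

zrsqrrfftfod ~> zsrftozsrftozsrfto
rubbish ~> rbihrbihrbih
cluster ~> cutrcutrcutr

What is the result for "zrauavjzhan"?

zaajhnzaajhnzaajhn

What's happening: keep every other character starting from the first (positions 1st, 3rd, 5th, ...), then write the whole string 3 times in a row.
On "zrauavjzhan" that produces "zaajhnzaajhnzaajhn".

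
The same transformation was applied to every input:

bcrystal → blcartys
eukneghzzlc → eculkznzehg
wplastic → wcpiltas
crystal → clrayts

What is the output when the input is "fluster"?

frleuts

Looking at the pairs, the operation is to take characters alternately from the front and the back (1st, last, 2nd, 2nd-last, ...).
On "fluster" that produces "frleuts".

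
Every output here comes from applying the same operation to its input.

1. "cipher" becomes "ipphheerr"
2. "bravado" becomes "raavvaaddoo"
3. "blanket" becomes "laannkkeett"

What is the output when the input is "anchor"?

ncchhoorr

What's happening: double every character, then delete the first 3 characters.
Working it through for "anchor": intermediate "aanncchhoorr", final "ncchhoorr".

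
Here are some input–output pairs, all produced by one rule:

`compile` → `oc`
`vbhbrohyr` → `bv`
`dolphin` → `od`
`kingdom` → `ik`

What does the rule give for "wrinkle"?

What's happening: swap each adjacent pair of characters (1↔2, 3↔4, ...), then keep only the first 2 characters.
Starting from "wrinkle": after the first operation, "rwnilke"; after the second, "rw".
(Check on "compile": → "ocpmlie" → "oc" ✓)

rw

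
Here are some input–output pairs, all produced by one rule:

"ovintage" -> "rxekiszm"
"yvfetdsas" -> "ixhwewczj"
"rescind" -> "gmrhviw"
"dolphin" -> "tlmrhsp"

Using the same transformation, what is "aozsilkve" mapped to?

wmpoziesd

The rule is to move the first 3 characters to the end (rotate left by 3), then shift every letter 4 places forward in the alphabet (wrapping around).
For "aozsilkve", step one produces "silkveaoz"; step two turns that into "wmpoziesd".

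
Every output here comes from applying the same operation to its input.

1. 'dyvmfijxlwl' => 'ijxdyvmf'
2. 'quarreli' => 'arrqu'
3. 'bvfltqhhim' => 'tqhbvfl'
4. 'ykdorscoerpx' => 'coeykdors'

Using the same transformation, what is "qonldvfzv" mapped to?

ldvqon

The transformation: delete the last 3 characters, then move the last 3 characters to the front (rotate right by 3).
Working it through for "qonldvfzv": intermediate "qonldv", final "ldvqon".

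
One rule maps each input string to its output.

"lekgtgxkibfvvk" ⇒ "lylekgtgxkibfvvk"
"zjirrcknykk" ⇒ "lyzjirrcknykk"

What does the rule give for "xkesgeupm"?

Each output is the input with this applied: prepend "ly".
Applying that to "xkesgeupm" gives "lyxkesgeupm".

lyxkesgeupm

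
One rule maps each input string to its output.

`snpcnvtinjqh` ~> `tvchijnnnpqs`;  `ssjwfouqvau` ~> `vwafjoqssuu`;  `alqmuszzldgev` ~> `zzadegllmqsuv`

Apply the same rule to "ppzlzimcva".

In each case the input is transformed by: sort the characters into alphabetical order, then move the last 2 characters to the front (rotate right by 2).
Applying both steps to "ppzlzimcva": "acilmppvzz", then "zzacilmppv".

zzacilmppv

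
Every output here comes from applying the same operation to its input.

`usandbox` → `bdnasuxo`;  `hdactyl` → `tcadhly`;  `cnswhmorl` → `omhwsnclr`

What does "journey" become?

Each output is the input with this applied: move the last 2 characters to the front (rotate right by 2), then reverse the string.
Applying that to "journey" gives "nruojye".

nruojye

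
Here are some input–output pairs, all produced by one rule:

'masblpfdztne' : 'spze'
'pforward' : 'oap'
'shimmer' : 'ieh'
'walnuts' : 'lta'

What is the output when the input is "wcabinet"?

The rule is to move the first 2 characters to the end (rotate left by 2), then keep one character in every 3, starting at position 1 (positions 1st, 4th, 7th, ...).
For "wcabinet", step one produces "abinetwc"; step two turns that into "anw".

anw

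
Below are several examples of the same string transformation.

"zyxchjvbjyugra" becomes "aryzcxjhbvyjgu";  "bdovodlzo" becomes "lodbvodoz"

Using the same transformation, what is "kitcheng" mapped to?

gnikcteh

The pattern: swap each adjacent pair of characters (1↔2, 3↔4, ...), then move the last 2 characters to the front (rotate right by 2).
Working it through for "kitcheng": intermediate "ikctehgn", final "gnikcteh".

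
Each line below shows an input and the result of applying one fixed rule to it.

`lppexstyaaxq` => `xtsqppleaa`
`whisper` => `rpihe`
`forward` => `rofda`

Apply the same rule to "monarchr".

The pattern: sort the characters into reverse alphabetical order, then delete the first 2 characters.
For "monarchr", step one produces "rronmhca"; step two turns that into "onmhca".

onmhca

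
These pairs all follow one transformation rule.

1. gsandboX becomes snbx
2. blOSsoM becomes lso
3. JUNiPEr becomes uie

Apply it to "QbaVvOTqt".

bvoq

The rule is to keep every other character starting from the second (positions 2nd, 4th, 6th, ...), then convert every letter to lowercase.
For "QbaVvOTqt", step one produces "bVOq"; step two turns that into "bvoq".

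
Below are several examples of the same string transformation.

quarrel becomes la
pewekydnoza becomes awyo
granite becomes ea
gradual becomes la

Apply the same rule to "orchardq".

qcr

Looking at the pairs, the operation is to move the last 2 characters to the front (rotate right by 2), then keep one character in every 3, starting at position 2 (positions 2nd, 5th, 8th, ...).
For "orchardq", step one produces "dqorchar"; step two turns that into "qcr".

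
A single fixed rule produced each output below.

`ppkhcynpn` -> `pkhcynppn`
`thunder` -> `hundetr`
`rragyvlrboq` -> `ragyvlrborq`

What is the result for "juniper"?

unipejr

The rule is to swap the first and last characters, then move the first character to the end.
On "juniper": the first step gives "runipej", and the second then gives "unipejr".
(Check on "ppkhcynpn": → "npkhcynpp" → "pkhcynppn" ✓)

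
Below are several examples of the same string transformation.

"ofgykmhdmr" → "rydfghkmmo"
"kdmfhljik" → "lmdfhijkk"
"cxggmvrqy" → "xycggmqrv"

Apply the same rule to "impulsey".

The pattern: sort the characters into alphabetical order, then move the last 2 characters to the front (rotate right by 2).
Applying both steps to "impulsey": "eilmpsuy", then "uyeilmps".
(Check on "cxggmvrqy": → "cggmqrvxy" → "xycggmqrv" ✓)

uyeilmps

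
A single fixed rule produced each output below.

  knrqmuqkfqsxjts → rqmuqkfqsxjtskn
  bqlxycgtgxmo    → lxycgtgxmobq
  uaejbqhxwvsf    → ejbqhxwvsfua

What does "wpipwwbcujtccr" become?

The transformation: move the first 2 characters to the end (rotate left by 2).
"wpipwwbcujtccr" → "ipwwbcujtccrwp".

ipwwbcujtccrwp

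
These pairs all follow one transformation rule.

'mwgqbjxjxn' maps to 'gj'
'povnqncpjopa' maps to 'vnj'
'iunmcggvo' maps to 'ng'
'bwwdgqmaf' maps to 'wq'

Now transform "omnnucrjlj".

Each output is the input with this applied: keep one character in every 3, starting at position 3 (positions 3rd, 6th, 9th, ...), then delete the last character.
Starting from "omnnucrjlj": after the first operation, "ncl"; after the second, "nc".

nc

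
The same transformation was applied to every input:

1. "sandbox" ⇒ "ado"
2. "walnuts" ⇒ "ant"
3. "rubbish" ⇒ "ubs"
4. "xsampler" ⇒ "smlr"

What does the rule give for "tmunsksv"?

mnkv

The pattern: keep every other character starting from the second (positions 2nd, 4th, 6th, ...).
Applying that to "tmunsksv" gives "mnkv".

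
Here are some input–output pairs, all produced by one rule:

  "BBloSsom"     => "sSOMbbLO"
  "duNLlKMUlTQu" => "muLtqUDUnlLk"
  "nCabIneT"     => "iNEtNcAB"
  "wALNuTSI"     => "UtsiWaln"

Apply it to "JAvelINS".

LinsjaVE

What's happening: flip the case of every letter, then swap the front and back halves of the string.
For "JAvelINS", step one produces "jaVELins"; step two turns that into "LinsjaVE".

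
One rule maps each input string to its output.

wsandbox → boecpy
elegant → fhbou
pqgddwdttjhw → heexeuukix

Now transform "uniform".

jgpsn

The rule is to shift every letter 1 place forward in the alphabet (wrapping around), then delete the first 2 characters.
Doing the same to "uniform": "jgpsn".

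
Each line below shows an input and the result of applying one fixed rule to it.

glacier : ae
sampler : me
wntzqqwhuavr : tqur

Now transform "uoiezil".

ii

The transformation: keep one character in every 3, starting at position 3 (positions 3rd, 6th, 9th, ...).
"uoiezil" → "ii".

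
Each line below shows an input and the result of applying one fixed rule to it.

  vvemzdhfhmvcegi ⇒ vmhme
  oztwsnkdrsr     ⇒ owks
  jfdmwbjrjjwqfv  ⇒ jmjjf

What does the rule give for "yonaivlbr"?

yal

The rule is to keep one character in every 3, starting at position 1 (positions 1st, 4th, 7th, ...).
"yonaivlbr" → "yal".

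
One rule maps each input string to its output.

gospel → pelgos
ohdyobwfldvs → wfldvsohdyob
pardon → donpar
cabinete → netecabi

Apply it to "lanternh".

Each output is the input with this applied: swap the front and back halves of the string.
Doing the same to "lanternh": "ernhlant".

ernhlant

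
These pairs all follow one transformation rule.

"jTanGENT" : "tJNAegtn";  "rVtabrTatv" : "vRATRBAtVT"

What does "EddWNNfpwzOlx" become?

Each output is the input with this applied: swap each adjacent pair of characters (1↔2, 3↔4, ...), then flip the case of every letter.
Starting from "EddWNNfpwzOlx": after the first operation, "dEWdNNpfzwlOx"; after the second, "DewDnnPFZWLoX".

DewDnnPFZWLoX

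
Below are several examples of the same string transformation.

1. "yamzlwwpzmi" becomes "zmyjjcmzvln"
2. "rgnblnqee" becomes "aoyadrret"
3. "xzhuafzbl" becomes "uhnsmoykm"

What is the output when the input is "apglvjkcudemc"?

tyiwxphqrzpnc

Rule — move the first 2 characters to the end (rotate left by 2), then shift every letter 13 places forward in the alphabet (wrapping around) — i.e. ROT13.
On "apglvjkcudemc": the first step gives "glvjkcudemcap", and the second then gives "tyiwxphqrzpnc".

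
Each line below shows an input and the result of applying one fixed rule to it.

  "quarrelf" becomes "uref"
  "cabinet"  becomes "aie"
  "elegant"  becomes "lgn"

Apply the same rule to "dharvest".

hret

Rule — keep every other character starting from the second (positions 2nd, 4th, 6th, ...).
For "dharvest" the result is "hret".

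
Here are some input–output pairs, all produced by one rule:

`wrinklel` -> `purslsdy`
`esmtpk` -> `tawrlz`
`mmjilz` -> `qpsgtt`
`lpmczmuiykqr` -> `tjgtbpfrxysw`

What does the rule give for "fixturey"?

eabylfmp

The pattern: shift every letter 7 places forward in the alphabet (wrapping around), then move the first 2 characters to the end (rotate left by 2).
Starting from "fixturey": after the first operation, "mpeabylf"; after the second, "eabylfmp".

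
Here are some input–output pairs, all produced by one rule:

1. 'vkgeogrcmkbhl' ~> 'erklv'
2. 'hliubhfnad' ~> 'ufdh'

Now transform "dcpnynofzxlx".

The pattern: keep one character in every 3, starting at position 1 (positions 1st, 4th, 7th, ...), then move the first character to the end.
"dcpnynofzxlx" → "dnox" → "noxd".

noxd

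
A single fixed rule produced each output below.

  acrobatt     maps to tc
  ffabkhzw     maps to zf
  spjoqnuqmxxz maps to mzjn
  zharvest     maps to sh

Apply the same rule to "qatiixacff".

The transformation: swap the front and back halves of the string, then keep one character in every 3, starting at position 3 (positions 3rd, 6th, 9th, ...).
"qatiixacff" → "xacffqatii" → "cqi".

cqi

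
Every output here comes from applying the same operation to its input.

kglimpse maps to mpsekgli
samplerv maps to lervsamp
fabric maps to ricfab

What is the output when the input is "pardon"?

The rule is to swap the front and back halves of the string.
For "pardon" the result is "donpar".

donpar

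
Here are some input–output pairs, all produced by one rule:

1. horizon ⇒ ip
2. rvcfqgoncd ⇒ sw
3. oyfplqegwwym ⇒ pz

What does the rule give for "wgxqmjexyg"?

xh

In each case the input is transformed by: shift every letter 1 place forward in the alphabet (wrapping around), then keep only the first 2 characters.
Applying both steps to "wgxqmjexyg": "xhyrnkfyzh", then "xh".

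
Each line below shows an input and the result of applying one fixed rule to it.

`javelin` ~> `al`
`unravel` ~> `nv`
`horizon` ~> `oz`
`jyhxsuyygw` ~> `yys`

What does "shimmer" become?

hm

Each output is the input with this applied: take characters alternately from the front and the back (1st, last, 2nd, 2nd-last, ...), then keep one character in every 3, starting at position 3 (positions 3rd, 6th, 9th, ...).
Applying both steps to "shimmer": "srheimm", then "hm".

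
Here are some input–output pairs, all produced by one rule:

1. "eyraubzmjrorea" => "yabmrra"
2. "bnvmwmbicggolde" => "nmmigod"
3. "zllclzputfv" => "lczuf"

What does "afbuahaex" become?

fuhe

What's happening: keep every other character starting from the second (positions 2nd, 4th, 6th, ...).
On "afbuahaex" that produces "fuhe".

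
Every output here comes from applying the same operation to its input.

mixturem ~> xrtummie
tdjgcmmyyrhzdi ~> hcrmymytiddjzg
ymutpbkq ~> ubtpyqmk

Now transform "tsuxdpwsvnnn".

In each case the input is transformed by: take characters alternately from the front and the back (1st, last, 2nd, 2nd-last, ...), then swap the front and back halves of the string.
For "tsuxdpwsvnnn", step one produces "tnsnunxvdspw"; step two turns that into "xvdspwtnsnun".

xvdspwtnsnun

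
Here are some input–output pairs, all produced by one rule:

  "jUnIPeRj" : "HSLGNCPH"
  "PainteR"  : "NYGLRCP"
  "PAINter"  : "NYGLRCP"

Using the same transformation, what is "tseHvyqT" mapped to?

RQCFTWOR

In each case the input is transformed by: shift every letter 2 places backward in the alphabet (wrapping around), then convert every letter to uppercase.
Working it through for "tseHvyqT": intermediate "rqcFtwoR", final "RQCFTWOR".
(Check on "jUnIPeRj": → "hSlGNcPh" → "HSLGNCPH" ✓)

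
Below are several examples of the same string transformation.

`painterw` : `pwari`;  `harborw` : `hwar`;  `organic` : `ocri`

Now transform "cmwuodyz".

czmyw

Rule — take characters alternately from the front and the back (1st, last, 2nd, 2nd-last, ...), then delete the last 3 characters.
Starting from "cmwuodyz": after the first operation, "czmywduo"; after the second, "czmyw".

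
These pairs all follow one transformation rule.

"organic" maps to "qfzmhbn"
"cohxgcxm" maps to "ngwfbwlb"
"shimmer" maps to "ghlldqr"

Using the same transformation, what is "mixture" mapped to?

hwstqdl

The transformation: shift every letter 1 place backward in the alphabet (wrapping around), then move the first character to the end.
Starting from "mixture": after the first operation, "lhwstqd"; after the second, "hwstqdl".
(Check on "shimmer": → "rghlldq" → "ghlldqr" ✓)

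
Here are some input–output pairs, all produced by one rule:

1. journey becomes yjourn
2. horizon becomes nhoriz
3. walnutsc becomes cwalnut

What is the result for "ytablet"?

Each output is the input with this applied: move the last 2 characters to the front (rotate right by 2), then delete the first character.
On "ytablet" that produces "tytabl".

tytabl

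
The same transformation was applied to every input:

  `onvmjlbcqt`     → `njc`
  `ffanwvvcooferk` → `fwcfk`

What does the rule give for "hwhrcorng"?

wcn

Looking at the pairs, the operation is to keep one character in every 3, starting at position 2 (positions 2nd, 5th, 8th, ...).
So "hwhrcorng" becomes "wcn".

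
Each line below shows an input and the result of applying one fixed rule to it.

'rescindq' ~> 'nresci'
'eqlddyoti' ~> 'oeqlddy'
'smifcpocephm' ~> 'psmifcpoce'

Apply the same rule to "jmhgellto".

The pattern: delete the last 2 characters, then move the last character to the front.
For "jmhgellto" the result is "ljmhgel".

ljmhgel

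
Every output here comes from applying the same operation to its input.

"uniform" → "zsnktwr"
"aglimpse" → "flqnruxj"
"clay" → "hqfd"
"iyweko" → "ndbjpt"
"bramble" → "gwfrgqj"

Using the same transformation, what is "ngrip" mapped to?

slwnu

Each output is the input with this applied: shift every letter 5 places forward in the alphabet (wrapping around).
Applying that to "ngrip" gives "slwnu".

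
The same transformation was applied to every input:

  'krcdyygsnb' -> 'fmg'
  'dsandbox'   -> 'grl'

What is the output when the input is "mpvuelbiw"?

What's happening: shift every letter 12 places backward in the alphabet (wrapping around), then keep one character in every 3, starting at position 2 (positions 2nd, 5th, 8th, ...).
On "mpvuelbiw": the first step gives "adjiszpwk", and the second then gives "dsw".
(Check on "krcdyygsnb": → "yfqrmmugbp" → "fmg" ✓)

dsw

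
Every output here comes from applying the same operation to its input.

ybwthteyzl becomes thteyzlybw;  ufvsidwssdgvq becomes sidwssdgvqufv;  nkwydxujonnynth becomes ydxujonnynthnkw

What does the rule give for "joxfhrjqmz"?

fhrjqmzjox

The rule is to move the first 3 characters to the end (rotate left by 3).
Doing the same to "joxfhrjqmz": "fhrjqmzjox".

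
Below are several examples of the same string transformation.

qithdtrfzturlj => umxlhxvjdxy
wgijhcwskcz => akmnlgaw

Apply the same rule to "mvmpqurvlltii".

In each case the input is transformed by: delete the last 3 characters, then shift every letter 4 places forward in the alphabet (wrapping around).
Applying both steps to "mvmpqurvlltii": "mvmpqurvll", then "qzqtuyvzpp".

qzqtuyvzpp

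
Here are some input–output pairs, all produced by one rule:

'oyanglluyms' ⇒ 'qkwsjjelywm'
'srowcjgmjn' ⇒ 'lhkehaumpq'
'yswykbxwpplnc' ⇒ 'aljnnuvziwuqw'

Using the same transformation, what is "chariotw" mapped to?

urmgpyfa

The transformation: shift every letter 2 places backward in the alphabet (wrapping around), then reverse the string.
So "chariotw" becomes "urmgpyfa".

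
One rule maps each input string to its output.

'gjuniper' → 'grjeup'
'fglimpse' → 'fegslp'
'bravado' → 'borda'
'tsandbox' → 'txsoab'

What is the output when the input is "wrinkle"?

Looking at the pairs, the operation is to take characters alternately from the front and the back (1st, last, 2nd, 2nd-last, ...), then delete the last 2 characters.
"wrinkle" → "werlikn" → "werli".

werli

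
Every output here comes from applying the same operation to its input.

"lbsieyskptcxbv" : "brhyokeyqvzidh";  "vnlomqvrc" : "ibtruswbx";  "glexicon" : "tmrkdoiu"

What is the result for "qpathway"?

What's happening: move the last character to the front, then shift every letter 6 places forward in the alphabet (wrapping around).
Applying that to "qpathway" gives "ewvgzncg".

ewvgzncg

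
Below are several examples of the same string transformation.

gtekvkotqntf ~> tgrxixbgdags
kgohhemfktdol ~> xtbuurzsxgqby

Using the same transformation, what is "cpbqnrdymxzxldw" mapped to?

In each case the input is transformed by: shift every letter 13 places forward in the alphabet (wrapping around) — i.e. ROT13.
Doing the same to "cpbqnrdymxzxldw": "pcodaeqlzkmkyqj".

pcodaeqlzkmkyqj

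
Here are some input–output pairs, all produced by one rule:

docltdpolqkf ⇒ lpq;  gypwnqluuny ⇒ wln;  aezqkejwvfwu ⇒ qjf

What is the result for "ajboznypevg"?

Looking at the pairs, the operation is to delete the first 2 characters, then keep one character in every 3, starting at position 2 (positions 2nd, 5th, 8th, ...).
Working it through for "ajboznypevg": intermediate "boznypevg", final "oyv".

oyv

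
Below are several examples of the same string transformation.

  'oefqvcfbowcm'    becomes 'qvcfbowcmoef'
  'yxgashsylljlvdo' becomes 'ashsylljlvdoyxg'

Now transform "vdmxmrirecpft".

xmrirecpftvdm

The rule is to move the first 3 characters to the end (rotate left by 3).
For "vdmxmrirecpft" the result is "xmrirecpftvdm".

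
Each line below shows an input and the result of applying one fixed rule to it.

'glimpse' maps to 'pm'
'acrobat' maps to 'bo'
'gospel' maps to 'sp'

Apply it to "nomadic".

Looking at the pairs, the operation is to take characters alternately from the front and the back (1st, last, 2nd, 2nd-last, ...), then keep only the last 2 characters.
Working it through for "nomadic": intermediate "ncoimda", final "da".
(Check on "glimpse": → "gelsipm" → "pm" ✓)

da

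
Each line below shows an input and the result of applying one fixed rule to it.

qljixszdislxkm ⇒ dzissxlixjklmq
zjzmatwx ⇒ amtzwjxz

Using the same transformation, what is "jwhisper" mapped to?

siphewrj

The rule is to swap the front and back halves of the string, then take characters alternately from the front and the back (1st, last, 2nd, 2nd-last, ...).
Applying both steps to "jwhisper": "sperjwhi", then "siphewrj".
(Check on "qljixszdislxkm": → "dislxkmqljixsz" → "dzissxlixjklmq" ✓)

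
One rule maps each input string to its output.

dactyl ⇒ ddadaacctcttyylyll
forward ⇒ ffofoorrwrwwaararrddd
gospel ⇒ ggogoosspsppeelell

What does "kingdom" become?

The transformation: repeat every character 3 times, then swap each adjacent pair of characters (1↔2, 3↔4, ...).
Starting from "kingdom": after the first operation, "kkkiiinnngggdddooommm"; after the second, "kkikiinngnggddodoommm".

kkikiinngnggddodoommm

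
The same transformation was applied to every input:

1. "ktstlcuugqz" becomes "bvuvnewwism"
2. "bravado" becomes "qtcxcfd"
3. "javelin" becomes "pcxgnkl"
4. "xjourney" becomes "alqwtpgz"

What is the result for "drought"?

Looking at the pairs, the operation is to swap the first and last characters, then shift every letter 2 places forward in the alphabet (wrapping around).
"drought" → "troughd" → "vtqwijf".

vtqwijf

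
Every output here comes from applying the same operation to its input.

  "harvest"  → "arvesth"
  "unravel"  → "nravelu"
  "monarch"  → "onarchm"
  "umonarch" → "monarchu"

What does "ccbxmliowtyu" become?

The rule is to move the first character to the end.
For "ccbxmliowtyu" the result is "cbxmliowtyuc".

cbxmliowtyuc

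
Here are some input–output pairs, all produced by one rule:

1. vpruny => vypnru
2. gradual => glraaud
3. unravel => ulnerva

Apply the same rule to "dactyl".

The pattern: take characters alternately from the front and the back (1st, last, 2nd, 2nd-last, ...).
On "dactyl" that produces "dlayct".

dlayct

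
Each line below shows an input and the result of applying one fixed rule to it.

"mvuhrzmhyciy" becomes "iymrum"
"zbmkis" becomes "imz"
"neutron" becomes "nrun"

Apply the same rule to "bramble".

Rule — keep every other character starting from the first (positions 1st, 3rd, 5th, ...), then reverse the string.
"bramble" → "babe" → "ebab".

ebab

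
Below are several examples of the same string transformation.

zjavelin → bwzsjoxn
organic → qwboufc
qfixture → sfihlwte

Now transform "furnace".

In each case the input is transformed by: shift every letter 12 places backward in the alphabet (wrapping around), then reverse the string.
Working it through for "furnace": intermediate "tifboqs", final "sqobfit".

sqobfit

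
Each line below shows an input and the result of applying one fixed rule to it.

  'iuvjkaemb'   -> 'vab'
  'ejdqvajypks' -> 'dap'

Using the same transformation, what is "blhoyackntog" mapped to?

hang

What's happening: keep one character in every 3, starting at position 3 (positions 3rd, 6th, 9th, ...).
On "blhoyackntog" that produces "hang".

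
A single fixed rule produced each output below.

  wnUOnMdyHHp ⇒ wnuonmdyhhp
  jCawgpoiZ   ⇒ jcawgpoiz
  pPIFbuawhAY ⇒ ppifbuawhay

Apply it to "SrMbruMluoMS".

Rule — convert every letter to lowercase.
So "SrMbruMluoMS" becomes "srmbrumluoms".

srmbrumluoms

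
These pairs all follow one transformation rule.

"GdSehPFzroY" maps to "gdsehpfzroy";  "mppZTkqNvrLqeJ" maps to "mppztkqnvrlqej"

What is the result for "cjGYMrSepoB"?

cjgymrsepob

The transformation: convert every letter to lowercase.
"cjGYMrSepoB" → "cjgymrsepob".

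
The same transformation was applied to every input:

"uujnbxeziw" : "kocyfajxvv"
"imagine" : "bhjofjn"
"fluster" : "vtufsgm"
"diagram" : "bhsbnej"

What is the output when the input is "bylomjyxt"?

In each case the input is transformed by: shift every letter 1 place forward in the alphabet (wrapping around), then move the first 2 characters to the end (rotate left by 2).
So "bylomjyxt" becomes "mpnkzyucz".

mpnkzyucz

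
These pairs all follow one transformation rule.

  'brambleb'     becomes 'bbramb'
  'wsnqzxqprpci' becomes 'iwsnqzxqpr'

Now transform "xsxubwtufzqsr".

In each case the input is transformed by: move the last 3 characters to the front (rotate right by 3), then delete the first 2 characters.
On "xsxubwtufzqsr": the first step gives "qsrxsxubwtufz", and the second then gives "rxsxubwtufz".
(Check on "wsnqzxqprpci": → "pciwsnqzxqpr" → "iwsnqzxqpr" ✓)

rxsxubwtufz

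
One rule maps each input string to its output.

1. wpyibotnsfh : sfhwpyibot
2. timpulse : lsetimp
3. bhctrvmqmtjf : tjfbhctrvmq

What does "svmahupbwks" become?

The pattern: move the last 3 characters to the front (rotate right by 3), then delete the last character.
So "svmahupbwks" becomes "wkssvmahup".

wkssvmahup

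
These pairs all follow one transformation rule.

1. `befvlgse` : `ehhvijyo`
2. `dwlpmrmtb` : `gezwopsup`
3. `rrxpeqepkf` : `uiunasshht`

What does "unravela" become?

xdqouhdy

The transformation: shift every letter 3 places forward in the alphabet (wrapping around), then take characters alternately from the front and the back (1st, last, 2nd, 2nd-last, ...).
"unravela" → "xqudyhod" → "xdqouhdy".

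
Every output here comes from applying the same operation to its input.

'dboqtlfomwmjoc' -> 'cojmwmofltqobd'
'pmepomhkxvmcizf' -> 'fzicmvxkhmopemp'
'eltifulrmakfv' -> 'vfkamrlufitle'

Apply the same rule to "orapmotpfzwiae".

eaiwzfptomparo

The rule is to reverse the string.
So "orapmotpfzwiae" becomes "eaiwzfptomparo".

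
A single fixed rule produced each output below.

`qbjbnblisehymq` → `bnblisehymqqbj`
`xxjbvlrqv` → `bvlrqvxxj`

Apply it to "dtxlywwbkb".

The transformation: move the first 3 characters to the end (rotate left by 3).
For "dtxlywwbkb" the result is "lywwbkbdtx".

lywwbkbdtx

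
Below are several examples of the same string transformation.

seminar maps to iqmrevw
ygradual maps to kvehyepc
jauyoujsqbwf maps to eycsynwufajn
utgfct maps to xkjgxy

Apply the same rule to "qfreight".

Each output is the input with this applied: shift every letter 4 places forward in the alphabet (wrapping around), then move the first character to the end.
On "qfreight": the first step gives "ujvimklx", and the second then gives "jvimklxu".

jvimklxu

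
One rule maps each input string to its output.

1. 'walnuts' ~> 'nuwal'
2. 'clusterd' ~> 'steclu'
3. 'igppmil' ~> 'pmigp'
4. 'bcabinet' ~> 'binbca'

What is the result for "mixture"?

What's happening: delete the last 2 characters, then move the first 3 characters to the end (rotate left by 3).
On "mixture": the first step gives "mixtu", and the second then gives "tumix".
(Check on "clusterd": → "cluste" → "steclu" ✓)

tumix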